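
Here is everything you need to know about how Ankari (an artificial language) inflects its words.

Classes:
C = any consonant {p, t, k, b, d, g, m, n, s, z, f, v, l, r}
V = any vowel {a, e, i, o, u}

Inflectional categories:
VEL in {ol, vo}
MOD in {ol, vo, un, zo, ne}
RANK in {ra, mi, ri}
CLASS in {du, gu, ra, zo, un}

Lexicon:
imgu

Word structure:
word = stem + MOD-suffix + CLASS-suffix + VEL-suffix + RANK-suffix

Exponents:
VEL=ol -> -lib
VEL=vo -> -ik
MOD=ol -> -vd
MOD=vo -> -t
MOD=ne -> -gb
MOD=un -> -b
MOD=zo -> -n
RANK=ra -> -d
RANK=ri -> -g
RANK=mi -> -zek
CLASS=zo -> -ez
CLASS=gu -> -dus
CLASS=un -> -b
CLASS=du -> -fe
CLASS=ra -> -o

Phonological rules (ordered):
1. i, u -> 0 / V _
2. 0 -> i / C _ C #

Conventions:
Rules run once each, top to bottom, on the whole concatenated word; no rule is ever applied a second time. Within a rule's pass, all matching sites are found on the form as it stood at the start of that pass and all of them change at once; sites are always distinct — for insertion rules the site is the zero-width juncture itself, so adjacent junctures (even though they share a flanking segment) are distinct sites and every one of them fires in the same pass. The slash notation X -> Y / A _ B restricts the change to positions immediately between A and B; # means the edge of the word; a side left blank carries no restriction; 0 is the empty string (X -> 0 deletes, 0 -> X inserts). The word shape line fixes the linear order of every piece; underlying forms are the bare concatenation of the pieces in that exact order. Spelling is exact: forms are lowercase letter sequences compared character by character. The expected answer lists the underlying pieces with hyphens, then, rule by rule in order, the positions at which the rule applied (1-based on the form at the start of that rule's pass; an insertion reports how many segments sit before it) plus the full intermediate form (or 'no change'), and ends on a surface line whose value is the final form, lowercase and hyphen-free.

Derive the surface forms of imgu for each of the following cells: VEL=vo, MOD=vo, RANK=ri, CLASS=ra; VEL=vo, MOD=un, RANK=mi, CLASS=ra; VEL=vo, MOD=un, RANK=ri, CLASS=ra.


cell VEL=vo, MOD=vo, RANK=ri, CLASS=ra:
underlying: imgu-t-o-ik-g
1. i, u -> 0 / V _: fires at position(s) 7: imgutokg
2. 0 -> i / C _ C #: inserts after position(s) 7: imgutokig
surface: imgutokig

cell VEL=vo, MOD=un, RANK=mi, CLASS=ra:
underlying: imgu-b-o-ik-zek
1. i, u -> 0 / V _: fires at position(s) 7: imgubokzek
2. 0 -> i / C _ C #: no change
surface: imgubokzek

cell VEL=vo, MOD=un, RANK=ri, CLASS=ra:
underlying: imgu-b-o-ik-g
1. i, u -> 0 / V _: fires at position(s) 7: imgubokg
2. 0 -> i / C _ C #: inserts after position(s) 7: imgubokig
surface: imgubokig


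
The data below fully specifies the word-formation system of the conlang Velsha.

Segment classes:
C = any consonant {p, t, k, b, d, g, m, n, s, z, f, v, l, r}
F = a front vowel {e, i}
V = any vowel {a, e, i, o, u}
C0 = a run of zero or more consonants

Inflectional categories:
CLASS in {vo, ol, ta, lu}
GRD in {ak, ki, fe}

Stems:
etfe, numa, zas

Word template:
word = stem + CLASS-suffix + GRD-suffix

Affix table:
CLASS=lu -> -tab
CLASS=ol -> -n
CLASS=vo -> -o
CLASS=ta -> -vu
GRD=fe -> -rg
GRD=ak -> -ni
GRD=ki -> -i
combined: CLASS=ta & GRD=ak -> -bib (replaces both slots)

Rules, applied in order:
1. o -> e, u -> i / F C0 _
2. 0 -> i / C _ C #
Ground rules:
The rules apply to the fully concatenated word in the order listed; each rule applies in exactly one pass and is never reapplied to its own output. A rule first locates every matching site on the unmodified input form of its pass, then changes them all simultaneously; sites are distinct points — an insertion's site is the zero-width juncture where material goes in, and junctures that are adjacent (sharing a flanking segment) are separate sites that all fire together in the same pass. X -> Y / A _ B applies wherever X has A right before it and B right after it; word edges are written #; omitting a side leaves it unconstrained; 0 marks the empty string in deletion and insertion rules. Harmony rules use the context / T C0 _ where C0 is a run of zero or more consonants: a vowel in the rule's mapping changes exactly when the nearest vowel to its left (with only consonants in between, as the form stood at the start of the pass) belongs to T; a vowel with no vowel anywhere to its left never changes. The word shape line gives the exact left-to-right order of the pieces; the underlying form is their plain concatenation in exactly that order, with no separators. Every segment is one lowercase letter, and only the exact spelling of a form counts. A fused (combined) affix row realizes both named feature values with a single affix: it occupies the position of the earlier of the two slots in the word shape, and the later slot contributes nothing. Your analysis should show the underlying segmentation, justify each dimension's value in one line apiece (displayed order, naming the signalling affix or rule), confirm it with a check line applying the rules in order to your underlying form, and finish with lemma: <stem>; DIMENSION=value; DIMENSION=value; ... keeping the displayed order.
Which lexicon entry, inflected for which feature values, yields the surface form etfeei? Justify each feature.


underlying: etfe-o-i
CLASS=vo - signalled by the affix -o
GRD=ki - signalled by the affix -i
check: etfeoi -> etfeei -> etfeei
lemma: etfe; CLASS=vo; GRD=ki


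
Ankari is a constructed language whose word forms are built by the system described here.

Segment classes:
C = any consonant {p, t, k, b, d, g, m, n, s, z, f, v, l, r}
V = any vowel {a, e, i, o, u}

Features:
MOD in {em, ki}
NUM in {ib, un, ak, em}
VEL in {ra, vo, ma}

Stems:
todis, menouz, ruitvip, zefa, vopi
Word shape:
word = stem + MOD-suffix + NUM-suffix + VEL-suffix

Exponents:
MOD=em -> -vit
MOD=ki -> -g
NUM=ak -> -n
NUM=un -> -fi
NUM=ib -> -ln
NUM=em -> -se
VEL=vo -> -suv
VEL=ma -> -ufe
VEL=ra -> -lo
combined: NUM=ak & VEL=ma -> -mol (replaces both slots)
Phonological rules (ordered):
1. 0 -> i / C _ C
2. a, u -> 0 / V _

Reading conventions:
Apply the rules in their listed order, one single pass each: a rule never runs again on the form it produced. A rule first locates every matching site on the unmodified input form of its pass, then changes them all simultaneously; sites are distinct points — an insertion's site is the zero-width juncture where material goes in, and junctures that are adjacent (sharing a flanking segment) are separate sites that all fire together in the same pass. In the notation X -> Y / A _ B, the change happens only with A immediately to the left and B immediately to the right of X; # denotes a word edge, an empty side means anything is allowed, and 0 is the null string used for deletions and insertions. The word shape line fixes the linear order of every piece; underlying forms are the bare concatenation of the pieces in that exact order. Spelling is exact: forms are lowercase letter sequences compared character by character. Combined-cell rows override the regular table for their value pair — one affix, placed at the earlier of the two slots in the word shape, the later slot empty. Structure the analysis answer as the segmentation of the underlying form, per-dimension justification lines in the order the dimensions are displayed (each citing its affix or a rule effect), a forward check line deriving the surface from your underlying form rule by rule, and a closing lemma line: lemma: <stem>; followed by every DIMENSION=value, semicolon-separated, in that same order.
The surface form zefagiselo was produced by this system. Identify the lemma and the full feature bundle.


underlying: zefa-g-se-lo
MOD=ki - signalled by the affix -g
NUM=em - signalled by the affix -se
VEL=ra - signalled by the affix -lo
check: zefagselo -> zefagiselo -> zefagiselo
lemma: zefa; MOD=ki; NUM=em; VEL=ra


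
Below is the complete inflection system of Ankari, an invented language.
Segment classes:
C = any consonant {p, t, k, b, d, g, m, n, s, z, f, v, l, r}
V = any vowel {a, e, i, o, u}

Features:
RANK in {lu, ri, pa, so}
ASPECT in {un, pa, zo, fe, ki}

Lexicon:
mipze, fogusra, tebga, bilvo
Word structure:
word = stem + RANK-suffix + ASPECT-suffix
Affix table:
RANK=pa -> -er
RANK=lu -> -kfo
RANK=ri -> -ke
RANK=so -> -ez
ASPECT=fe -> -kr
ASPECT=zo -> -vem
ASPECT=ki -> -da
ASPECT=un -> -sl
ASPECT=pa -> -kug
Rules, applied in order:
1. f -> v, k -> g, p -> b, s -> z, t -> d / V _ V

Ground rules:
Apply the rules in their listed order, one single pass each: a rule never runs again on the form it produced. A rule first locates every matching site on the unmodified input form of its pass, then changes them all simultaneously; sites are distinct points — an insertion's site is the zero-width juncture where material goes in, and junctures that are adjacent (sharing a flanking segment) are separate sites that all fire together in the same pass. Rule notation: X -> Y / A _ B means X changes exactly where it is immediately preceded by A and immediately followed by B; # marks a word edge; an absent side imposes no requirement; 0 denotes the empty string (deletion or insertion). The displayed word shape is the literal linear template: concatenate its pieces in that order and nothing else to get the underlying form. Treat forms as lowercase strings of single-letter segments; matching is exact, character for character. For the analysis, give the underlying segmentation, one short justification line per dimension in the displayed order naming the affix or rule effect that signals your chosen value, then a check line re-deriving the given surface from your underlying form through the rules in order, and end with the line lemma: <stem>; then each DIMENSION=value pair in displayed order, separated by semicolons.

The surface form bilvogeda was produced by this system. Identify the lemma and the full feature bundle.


underlying: bilvo-ke-da
RANK=ri - signalled by the affix -ke
ASPECT=ki - signalled by the affix -da
check: bilvokeda -> bilvogeda
lemma: bilvo; RANK=ri; ASPECT=ki


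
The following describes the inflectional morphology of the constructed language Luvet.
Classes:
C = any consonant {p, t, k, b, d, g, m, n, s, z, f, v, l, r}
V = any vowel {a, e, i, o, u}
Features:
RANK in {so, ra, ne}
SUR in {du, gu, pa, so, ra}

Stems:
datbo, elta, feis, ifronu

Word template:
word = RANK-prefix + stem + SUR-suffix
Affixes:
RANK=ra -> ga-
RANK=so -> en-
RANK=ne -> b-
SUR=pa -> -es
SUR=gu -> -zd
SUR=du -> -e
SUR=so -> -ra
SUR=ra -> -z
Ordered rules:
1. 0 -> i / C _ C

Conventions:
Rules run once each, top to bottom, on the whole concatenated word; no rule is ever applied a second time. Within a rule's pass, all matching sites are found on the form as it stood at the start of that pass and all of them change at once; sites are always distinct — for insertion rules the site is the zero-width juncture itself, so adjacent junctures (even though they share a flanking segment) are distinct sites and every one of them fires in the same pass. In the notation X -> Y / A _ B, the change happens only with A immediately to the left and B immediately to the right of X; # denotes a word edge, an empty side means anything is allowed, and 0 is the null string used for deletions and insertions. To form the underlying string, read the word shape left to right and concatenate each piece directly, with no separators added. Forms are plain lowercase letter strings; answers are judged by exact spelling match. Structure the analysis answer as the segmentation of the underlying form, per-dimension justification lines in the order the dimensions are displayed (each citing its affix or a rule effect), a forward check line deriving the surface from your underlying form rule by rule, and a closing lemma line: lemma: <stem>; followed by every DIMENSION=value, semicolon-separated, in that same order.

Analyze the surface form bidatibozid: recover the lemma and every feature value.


underlying: b-datbo-zd
RANK=ne - signalled by the affix b-
SUR=gu - signalled by the affix -zd
check: bdatbozd -> bidatibozid
lemma: datbo; RANK=ne; SUR=gu


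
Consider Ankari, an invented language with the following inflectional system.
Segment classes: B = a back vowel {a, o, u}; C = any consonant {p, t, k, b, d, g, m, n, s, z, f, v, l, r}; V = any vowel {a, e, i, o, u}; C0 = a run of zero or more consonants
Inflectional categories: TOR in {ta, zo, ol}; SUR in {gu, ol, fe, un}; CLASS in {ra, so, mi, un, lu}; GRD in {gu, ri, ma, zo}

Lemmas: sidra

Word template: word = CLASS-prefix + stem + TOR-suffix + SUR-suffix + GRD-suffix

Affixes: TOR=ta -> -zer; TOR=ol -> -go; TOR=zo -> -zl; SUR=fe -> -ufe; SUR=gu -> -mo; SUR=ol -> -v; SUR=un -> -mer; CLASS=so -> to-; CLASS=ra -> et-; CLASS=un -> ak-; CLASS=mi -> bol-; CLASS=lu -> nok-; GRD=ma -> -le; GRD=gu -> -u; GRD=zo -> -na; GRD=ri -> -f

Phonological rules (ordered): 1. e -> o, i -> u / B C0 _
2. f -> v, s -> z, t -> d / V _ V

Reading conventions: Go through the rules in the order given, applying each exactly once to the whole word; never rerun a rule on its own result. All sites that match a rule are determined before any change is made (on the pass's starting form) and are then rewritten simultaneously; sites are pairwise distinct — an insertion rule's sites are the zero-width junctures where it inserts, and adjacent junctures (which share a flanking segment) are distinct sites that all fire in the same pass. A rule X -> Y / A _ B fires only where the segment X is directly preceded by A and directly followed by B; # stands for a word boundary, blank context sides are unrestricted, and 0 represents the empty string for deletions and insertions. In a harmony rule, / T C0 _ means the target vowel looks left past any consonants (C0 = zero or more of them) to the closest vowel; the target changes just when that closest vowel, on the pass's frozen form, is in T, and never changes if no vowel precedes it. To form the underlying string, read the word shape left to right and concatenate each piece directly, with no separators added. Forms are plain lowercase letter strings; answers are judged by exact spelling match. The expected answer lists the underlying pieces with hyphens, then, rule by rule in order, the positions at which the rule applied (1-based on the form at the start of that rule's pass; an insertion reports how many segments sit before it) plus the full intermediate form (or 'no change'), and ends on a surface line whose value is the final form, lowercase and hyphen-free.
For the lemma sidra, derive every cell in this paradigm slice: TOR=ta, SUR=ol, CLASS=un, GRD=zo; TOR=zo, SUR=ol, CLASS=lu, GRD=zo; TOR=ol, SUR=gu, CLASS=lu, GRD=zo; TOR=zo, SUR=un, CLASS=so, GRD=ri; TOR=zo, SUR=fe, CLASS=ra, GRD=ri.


cell TOR=ta, SUR=ol, CLASS=un, GRD=zo:
underlying: ak-sidra-zer-v-na
1. e -> o, i -> u / B C0 _: fires at position(s) 4, 9: aksudrazorvna
2. f -> v, s -> z, t -> d / V _ V: no change
surface: aksudrazorvna

cell TOR=zo, SUR=ol, CLASS=lu, GRD=zo:
underlying: nok-sidra-zl-v-na
1. e -> o, i -> u / B C0 _: fires at position(s) 5: noksudrazlvna
2. f -> v, s -> z, t -> d / V _ V: no change
surface: noksudrazlvna

cell TOR=ol, SUR=gu, CLASS=lu, GRD=zo:
underlying: nok-sidra-go-mo-na
1. e -> o, i -> u / B C0 _: fires at position(s) 5: noksudragomona
2. f -> v, s -> z, t -> d / V _ V: no change
surface: noksudragomona

cell TOR=zo, SUR=un, CLASS=so, GRD=ri:
underlying: to-sidra-zl-mer-f
1. e -> o, i -> u / B C0 _: fires at position(s) 4, 11: tosudrazlmorf
2. f -> v, s -> z, t -> d / V _ V: fires at position(s) 3: tozudrazlmorf
surface: tozudrazlmorf

cell TOR=zo, SUR=fe, CLASS=ra, GRD=ri:
underlying: et-sidra-zl-ufe-f
1. e -> o, i -> u / B C0 _: fires at position(s) 12: etsidrazlufof
2. f -> v, s -> z, t -> d / V _ V: fires at position(s) 11: etsidrazluvof
surface: etsidrazluvof


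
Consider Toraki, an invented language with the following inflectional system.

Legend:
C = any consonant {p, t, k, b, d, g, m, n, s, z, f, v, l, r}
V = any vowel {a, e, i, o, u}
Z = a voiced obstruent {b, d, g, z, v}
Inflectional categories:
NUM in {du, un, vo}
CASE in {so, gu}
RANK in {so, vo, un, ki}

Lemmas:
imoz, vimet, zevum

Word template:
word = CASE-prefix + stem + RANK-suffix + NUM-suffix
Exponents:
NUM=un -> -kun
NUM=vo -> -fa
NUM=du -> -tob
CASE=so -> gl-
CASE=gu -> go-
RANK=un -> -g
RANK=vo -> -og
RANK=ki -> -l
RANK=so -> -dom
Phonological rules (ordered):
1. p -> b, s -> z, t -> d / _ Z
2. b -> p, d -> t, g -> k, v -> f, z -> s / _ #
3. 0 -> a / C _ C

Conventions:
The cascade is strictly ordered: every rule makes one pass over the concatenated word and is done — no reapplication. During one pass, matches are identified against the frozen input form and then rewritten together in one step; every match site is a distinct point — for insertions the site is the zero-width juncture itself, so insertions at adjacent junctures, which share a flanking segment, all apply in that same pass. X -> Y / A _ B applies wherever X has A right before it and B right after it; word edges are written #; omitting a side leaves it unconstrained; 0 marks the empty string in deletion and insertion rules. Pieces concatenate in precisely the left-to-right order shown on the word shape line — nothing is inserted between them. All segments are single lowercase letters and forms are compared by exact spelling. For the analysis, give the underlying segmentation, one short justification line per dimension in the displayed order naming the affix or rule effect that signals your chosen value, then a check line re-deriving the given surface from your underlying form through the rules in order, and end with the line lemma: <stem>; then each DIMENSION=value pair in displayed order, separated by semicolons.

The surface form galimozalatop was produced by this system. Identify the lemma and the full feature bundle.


underlying: gl-imoz-l-tob
NUM=du - signalled by the affix -tob
CASE=so - signalled by the affix gl-
RANK=ki - signalled by the affix -l
check: glimozltob -> glimozltob -> glimozltop -> galimozalatop
lemma: imoz; NUM=du; CASE=so; RANK=ki


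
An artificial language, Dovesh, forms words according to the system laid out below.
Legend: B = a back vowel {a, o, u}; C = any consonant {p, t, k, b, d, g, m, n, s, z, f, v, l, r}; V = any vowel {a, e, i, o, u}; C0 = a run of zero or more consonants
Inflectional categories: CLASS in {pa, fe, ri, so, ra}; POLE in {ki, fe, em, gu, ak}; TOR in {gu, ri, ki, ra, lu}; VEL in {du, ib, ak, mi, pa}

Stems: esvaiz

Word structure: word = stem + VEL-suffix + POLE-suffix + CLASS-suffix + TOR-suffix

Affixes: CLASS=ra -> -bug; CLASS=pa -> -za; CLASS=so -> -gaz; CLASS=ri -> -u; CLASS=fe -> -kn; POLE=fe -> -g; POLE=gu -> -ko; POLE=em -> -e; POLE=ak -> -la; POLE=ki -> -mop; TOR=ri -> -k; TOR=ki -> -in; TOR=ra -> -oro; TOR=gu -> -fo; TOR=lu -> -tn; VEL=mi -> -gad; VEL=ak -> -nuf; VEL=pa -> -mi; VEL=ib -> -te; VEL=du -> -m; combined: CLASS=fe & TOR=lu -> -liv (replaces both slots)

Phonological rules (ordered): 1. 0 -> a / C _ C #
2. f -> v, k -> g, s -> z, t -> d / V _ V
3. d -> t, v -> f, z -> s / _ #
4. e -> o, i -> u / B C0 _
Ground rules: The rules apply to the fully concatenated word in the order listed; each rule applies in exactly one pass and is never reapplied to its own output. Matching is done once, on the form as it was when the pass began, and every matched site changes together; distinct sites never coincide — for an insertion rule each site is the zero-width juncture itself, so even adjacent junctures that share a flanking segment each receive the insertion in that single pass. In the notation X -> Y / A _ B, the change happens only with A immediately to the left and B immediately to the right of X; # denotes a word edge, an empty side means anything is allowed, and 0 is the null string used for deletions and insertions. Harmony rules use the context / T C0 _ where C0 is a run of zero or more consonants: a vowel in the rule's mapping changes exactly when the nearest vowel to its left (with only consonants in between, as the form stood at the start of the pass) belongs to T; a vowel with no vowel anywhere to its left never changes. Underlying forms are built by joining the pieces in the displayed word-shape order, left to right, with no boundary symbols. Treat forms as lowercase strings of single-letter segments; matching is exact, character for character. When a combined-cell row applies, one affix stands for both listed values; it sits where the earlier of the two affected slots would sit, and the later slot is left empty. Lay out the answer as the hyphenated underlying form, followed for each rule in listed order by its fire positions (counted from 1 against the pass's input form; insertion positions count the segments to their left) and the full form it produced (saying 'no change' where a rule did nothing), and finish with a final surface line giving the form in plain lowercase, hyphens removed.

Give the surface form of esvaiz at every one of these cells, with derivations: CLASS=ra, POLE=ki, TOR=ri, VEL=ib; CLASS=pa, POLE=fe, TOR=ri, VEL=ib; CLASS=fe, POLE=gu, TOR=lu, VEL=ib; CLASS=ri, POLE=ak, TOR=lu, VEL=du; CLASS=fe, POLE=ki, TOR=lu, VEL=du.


cell CLASS=ra, POLE=ki, TOR=ri, VEL=ib:
underlying: esvaiz-te-mop-bug-k
1. 0 -> a / C _ C #: inserts after position(s) 14: esvaiztemopbugak
2. f -> v, k -> g, s -> z, t -> d / V _ V: no change
3. d -> t, v -> f, z -> s / _ #: no change
4. e -> o, i -> u / B C0 _: fires at position(s) 5: esvauztemopbugak
surface: esvauztemopbugak

cell CLASS=pa, POLE=fe, TOR=ri, VEL=ib:
underlying: esvaiz-te-g-za-k
1. 0 -> a / C _ C #: no change
2. f -> v, k -> g, s -> z, t -> d / V _ V: no change
3. d -> t, v -> f, z -> s / _ #: no change
4. e -> o, i -> u / B C0 _: fires at position(s) 5: esvauztegzak
surface: esvauztegzak

cell CLASS=fe, POLE=gu, TOR=lu, VEL=ib:
underlying: esvaiz-te-ko-liv
1. 0 -> a / C _ C #: no change
2. f -> v, k -> g, s -> z, t -> d / V _ V: fires at position(s) 9: esvaiztegoliv
3. d -> t, v -> f, z -> s / _ #: fires at position(s) 13: esvaiztegolif
4. e -> o, i -> u / B C0 _: fires at position(s) 5, 12: esvauztegoluf
surface: esvauztegoluf

cell CLASS=ri, POLE=ak, TOR=lu, VEL=du:
underlying: esvaiz-m-la-u-tn
1. 0 -> a / C _ C #: inserts after position(s) 11: esvaizmlautan
2. f -> v, k -> g, s -> z, t -> d / V _ V: fires at position(s) 11: esvaizmlaudan
3. d -> t, v -> f, z -> s / _ #: no change
4. e -> o, i -> u / B C0 _: fires at position(s) 5: esvauzmlaudan
surface: esvauzmlaudan

cell CLASS=fe, POLE=ki, TOR=lu, VEL=du:
underlying: esvaiz-m-mop-liv
1. 0 -> a / C _ C #: no change
2. f -> v, k -> g, s -> z, t -> d / V _ V: no change
3. d -> t, v -> f, z -> s / _ #: fires at position(s) 13: esvaizmmoplif
4. e -> o, i -> u / B C0 _: fires at position(s) 5, 12: esvauzmmopluf
surface: esvauzmmopluf


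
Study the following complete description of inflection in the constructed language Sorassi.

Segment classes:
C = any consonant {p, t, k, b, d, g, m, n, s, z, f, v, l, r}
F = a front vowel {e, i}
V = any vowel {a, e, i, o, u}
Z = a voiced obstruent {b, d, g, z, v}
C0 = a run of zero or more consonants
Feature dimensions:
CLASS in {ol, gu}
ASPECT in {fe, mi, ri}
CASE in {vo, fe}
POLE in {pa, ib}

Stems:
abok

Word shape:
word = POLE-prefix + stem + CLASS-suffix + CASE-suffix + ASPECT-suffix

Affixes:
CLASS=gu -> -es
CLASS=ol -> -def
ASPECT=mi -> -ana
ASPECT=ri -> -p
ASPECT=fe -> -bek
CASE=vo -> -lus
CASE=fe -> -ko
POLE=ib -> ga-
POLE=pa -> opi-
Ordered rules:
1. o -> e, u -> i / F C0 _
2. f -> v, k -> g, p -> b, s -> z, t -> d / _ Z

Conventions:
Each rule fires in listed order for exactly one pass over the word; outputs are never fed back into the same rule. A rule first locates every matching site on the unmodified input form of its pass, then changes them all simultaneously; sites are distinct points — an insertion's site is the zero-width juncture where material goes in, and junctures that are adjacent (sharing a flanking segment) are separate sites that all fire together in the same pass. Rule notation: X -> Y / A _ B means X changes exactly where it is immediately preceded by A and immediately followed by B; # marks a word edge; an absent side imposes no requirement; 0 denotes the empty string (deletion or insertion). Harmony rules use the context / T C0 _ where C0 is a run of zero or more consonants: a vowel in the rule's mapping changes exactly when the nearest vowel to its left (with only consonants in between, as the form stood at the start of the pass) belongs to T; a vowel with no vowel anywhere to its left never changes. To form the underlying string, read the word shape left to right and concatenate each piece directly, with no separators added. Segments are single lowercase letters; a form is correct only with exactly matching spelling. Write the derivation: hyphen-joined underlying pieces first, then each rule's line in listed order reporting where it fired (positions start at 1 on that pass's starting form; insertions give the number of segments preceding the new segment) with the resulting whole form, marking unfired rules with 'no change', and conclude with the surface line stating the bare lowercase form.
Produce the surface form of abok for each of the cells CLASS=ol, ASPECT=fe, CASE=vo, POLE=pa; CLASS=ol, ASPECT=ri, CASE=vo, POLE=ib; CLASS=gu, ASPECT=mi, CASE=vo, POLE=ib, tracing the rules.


cell CLASS=ol, ASPECT=fe, CASE=vo, POLE=pa:
underlying: opi-abok-def-lus-bek
1. o -> e, u -> i / F C0 _: fires at position(s) 12: opiabokdeflisbek
2. f -> v, k -> g, p -> b, s -> z, t -> d / _ Z: fires at position(s) 7, 13: opiabogdeflizbek
surface: opiabogdeflizbek

cell CLASS=ol, ASPECT=ri, CASE=vo, POLE=ib:
underlying: ga-abok-def-lus-p
1. o -> e, u -> i / F C0 _: fires at position(s) 11: gaabokdeflisp
2. f -> v, k -> g, p -> b, s -> z, t -> d / _ Z: fires at position(s) 6: gaabogdeflisp
surface: gaabogdeflisp

cell CLASS=gu, ASPECT=mi, CASE=vo, POLE=ib:
underlying: ga-abok-es-lus-ana
1. o -> e, u -> i / F C0 _: fires at position(s) 10: gaabokeslisana
2. f -> v, k -> g, p -> b, s -> z, t -> d / _ Z: no change
surface: gaabokeslisana


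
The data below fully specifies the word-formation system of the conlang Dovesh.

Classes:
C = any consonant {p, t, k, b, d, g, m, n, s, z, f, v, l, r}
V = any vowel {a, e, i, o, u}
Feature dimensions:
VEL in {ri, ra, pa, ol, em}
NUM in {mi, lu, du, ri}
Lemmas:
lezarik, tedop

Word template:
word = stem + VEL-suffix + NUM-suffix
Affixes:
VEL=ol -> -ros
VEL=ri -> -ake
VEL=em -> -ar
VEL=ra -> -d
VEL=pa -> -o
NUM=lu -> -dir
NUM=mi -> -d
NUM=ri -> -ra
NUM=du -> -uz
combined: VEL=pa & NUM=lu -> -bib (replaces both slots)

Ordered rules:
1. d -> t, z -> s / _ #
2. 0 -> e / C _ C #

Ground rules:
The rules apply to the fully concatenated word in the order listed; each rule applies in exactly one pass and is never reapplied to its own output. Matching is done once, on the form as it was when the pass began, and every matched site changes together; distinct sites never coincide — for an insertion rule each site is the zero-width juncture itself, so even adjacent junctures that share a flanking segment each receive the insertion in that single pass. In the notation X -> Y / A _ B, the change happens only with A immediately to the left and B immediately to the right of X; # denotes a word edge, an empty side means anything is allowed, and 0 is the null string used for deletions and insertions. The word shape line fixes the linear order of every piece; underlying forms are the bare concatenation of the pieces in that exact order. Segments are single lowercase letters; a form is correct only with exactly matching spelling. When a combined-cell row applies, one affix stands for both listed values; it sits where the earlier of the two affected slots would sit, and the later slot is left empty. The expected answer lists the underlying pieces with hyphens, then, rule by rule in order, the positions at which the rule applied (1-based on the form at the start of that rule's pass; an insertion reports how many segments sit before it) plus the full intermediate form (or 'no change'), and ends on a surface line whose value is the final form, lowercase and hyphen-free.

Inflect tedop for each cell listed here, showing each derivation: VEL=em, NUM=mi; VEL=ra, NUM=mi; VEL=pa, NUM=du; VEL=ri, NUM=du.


cell VEL=em, NUM=mi:
underlying: tedop-ar-d
1. d -> t, z -> s / _ #: fires at position(s) 8: tedopart
2. 0 -> e / C _ C #: inserts after position(s) 7: tedoparet
surface: tedoparet

cell VEL=ra, NUM=mi:
underlying: tedop-d-d
1. d -> t, z -> s / _ #: fires at position(s) 7: tedopdt
2. 0 -> e / C _ C #: inserts after position(s) 6: tedopdet
surface: tedopdet

cell VEL=pa, NUM=du:
underlying: tedop-o-uz
1. d -> t, z -> s / _ #: fires at position(s) 8: tedopous
2. 0 -> e / C _ C #: no change
surface: tedopous

cell VEL=ri, NUM=du:
underlying: tedop-ake-uz
1. d -> t, z -> s / _ #: fires at position(s) 10: tedopakeus
2. 0 -> e / C _ C #: no change
surface: tedopakeus


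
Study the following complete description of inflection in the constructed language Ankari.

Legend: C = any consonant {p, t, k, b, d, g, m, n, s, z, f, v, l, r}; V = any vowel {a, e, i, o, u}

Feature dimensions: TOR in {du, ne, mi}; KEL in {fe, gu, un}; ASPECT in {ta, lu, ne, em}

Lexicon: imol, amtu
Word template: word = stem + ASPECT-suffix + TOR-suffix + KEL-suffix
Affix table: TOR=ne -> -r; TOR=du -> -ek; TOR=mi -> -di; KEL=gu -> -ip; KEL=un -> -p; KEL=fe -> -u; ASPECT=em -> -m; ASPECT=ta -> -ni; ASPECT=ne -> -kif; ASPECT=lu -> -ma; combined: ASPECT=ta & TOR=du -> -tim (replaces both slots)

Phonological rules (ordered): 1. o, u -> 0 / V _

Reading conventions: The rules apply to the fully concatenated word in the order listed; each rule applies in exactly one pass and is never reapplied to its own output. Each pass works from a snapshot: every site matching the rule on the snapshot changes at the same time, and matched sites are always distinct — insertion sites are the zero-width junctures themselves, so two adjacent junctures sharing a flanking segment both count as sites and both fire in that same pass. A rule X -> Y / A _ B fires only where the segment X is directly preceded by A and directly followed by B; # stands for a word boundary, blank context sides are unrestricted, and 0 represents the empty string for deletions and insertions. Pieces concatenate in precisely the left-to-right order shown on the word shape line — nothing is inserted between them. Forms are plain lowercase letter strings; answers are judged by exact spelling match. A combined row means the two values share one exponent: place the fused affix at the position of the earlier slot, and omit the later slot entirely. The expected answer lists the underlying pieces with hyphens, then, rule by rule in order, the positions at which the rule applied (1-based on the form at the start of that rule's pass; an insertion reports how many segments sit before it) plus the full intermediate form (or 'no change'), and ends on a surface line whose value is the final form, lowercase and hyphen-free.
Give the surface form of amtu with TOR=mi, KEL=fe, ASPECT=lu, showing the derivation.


underlying: amtu-ma-di-u
1. o, u -> 0 / V _: fires at position(s) 9: amtumadi
surface: amtumadi


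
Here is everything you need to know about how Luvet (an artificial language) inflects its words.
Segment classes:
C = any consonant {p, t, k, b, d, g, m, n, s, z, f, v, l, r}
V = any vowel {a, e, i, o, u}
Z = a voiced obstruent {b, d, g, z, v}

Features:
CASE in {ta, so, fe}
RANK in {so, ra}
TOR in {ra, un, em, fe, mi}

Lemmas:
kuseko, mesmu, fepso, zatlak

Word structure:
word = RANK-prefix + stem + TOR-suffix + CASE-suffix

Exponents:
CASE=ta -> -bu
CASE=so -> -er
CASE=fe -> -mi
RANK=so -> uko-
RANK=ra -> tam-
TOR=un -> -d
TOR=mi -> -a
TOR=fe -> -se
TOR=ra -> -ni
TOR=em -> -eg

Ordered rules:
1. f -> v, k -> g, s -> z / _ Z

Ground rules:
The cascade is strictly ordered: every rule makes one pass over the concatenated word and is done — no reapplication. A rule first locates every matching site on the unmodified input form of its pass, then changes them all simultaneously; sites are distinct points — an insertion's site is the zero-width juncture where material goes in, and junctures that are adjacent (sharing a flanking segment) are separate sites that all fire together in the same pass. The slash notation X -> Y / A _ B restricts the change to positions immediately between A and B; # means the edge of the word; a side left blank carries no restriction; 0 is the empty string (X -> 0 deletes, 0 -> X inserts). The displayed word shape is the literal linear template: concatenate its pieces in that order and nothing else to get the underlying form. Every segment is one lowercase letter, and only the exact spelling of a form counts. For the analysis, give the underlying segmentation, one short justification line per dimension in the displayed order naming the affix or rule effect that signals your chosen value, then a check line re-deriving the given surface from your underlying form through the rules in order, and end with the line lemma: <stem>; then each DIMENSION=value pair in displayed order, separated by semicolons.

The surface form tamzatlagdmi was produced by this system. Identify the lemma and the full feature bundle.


underlying: tam-zatlak-d-mi
CASE=fe - signalled by the affix -mi
RANK=ra - signalled by the affix tam-
TOR=un - signalled by the affix -d
check: tamzatlakdmi -> tamzatlagdmi
lemma: zatlak; CASE=fe; RANK=ra; TOR=un


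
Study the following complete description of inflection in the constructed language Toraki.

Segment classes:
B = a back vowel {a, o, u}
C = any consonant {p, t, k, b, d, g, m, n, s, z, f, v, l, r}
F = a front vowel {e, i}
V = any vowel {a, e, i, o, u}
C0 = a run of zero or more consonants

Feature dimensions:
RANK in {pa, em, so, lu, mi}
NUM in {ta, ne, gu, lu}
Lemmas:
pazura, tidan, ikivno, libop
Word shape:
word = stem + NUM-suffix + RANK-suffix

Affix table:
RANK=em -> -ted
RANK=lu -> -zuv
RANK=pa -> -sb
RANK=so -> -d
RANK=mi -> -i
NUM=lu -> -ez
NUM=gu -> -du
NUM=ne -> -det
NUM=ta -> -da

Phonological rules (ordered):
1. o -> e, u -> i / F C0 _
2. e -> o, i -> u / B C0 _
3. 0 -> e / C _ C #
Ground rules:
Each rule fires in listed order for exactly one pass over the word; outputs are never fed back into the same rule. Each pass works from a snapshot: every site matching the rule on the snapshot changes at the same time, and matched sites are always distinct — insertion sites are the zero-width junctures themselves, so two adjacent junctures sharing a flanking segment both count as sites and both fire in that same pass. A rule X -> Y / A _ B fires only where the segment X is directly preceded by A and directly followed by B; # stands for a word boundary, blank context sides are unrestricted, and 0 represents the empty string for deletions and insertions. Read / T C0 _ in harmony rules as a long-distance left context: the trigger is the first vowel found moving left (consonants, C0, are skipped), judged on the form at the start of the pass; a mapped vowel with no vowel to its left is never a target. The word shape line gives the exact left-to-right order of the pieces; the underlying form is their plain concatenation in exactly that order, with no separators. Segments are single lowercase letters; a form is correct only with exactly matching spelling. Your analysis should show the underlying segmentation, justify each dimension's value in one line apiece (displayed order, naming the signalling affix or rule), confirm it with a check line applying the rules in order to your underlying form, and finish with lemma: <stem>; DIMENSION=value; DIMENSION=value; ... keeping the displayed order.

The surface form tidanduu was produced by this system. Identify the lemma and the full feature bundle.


underlying: tidan-du-i
RANK=mi - signalled by the affix -i
NUM=gu - signalled by the affix -du
check: tidandui -> tidandui -> tidanduu -> tidanduu
lemma: tidan; RANK=mi; NUM=gu


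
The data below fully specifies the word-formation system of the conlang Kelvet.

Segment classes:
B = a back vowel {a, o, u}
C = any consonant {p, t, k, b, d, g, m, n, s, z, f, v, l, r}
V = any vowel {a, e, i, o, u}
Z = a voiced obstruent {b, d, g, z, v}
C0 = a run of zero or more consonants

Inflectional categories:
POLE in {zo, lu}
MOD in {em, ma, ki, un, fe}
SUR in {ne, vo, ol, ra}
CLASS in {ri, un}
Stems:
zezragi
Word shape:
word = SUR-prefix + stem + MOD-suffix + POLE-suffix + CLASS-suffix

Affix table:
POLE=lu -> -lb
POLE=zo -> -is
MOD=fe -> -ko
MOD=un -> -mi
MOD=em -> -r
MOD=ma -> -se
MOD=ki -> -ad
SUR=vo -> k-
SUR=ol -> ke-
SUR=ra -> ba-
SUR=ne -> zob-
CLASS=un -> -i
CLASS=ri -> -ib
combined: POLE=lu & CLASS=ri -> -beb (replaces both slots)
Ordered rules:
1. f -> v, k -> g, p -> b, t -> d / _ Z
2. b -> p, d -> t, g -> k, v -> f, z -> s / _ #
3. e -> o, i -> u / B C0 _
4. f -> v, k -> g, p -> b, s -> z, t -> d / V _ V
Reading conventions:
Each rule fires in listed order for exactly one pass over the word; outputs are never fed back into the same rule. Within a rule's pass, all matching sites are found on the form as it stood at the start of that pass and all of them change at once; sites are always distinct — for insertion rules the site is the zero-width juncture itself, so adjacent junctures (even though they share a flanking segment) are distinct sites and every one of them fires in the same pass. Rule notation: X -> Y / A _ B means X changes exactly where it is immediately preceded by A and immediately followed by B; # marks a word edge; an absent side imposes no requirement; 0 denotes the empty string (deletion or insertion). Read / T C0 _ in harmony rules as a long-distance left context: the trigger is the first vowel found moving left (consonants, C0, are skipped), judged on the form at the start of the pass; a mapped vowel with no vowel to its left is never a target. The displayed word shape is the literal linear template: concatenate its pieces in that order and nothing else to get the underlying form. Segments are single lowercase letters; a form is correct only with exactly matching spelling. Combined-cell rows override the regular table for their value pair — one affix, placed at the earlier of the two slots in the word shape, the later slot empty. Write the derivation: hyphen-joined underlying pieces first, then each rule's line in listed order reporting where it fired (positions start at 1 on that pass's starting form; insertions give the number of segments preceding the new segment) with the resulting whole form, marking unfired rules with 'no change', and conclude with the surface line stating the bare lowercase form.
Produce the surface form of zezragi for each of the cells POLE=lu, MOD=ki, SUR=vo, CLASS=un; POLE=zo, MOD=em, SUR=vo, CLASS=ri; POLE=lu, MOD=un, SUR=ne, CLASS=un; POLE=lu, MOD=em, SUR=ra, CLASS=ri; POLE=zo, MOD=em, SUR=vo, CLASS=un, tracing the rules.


cell POLE=lu, MOD=ki, SUR=vo, CLASS=un:
underlying: k-zezragi-ad-lb-i
1. f -> v, k -> g, p -> b, t -> d / _ Z: fires at position(s) 1: gzezragiadlbi
2. b -> p, d -> t, g -> k, v -> f, z -> s / _ #: no change
3. e -> o, i -> u / B C0 _: fires at position(s) 8, 13: gzezraguadlbu
4. f -> v, k -> g, p -> b, s -> z, t -> d / V _ V: no change
surface: gzezraguadlbu

cell POLE=zo, MOD=em, SUR=vo, CLASS=ri:
underlying: k-zezragi-r-is-ib
1. f -> v, k -> g, p -> b, t -> d / _ Z: fires at position(s) 1: gzezragirisib
2. b -> p, d -> t, g -> k, v -> f, z -> s / _ #: fires at position(s) 13: gzezragirisip
3. e -> o, i -> u / B C0 _: fires at position(s) 8: gzezragurisip
4. f -> v, k -> g, p -> b, s -> z, t -> d / V _ V: fires at position(s) 11: gzezragurizip
surface: gzezragurizip

cell POLE=lu, MOD=un, SUR=ne, CLASS=un:
underlying: zob-zezragi-mi-lb-i
1. f -> v, k -> g, p -> b, t -> d / _ Z: no change
2. b -> p, d -> t, g -> k, v -> f, z -> s / _ #: no change
3. e -> o, i -> u / B C0 _: fires at position(s) 5, 10: zobzozragumilbi
4. f -> v, k -> g, p -> b, s -> z, t -> d / V _ V: no change
surface: zobzozragumilbi

cell POLE=lu, MOD=em, SUR=ra, CLASS=ri:
underlying: ba-zezragi-r-beb
1. f -> v, k -> g, p -> b, t -> d / _ Z: no change
2. b -> p, d -> t, g -> k, v -> f, z -> s / _ #: fires at position(s) 13: bazezragirbep
3. e -> o, i -> u / B C0 _: fires at position(s) 4, 9: bazozragurbep
4. f -> v, k -> g, p -> b, s -> z, t -> d / V _ V: no change
surface: bazozragurbep

cell POLE=zo, MOD=em, SUR=vo, CLASS=un:
underlying: k-zezragi-r-is-i
1. f -> v, k -> g, p -> b, t -> d / _ Z: fires at position(s) 1: gzezragirisi
2. b -> p, d -> t, g -> k, v -> f, z -> s / _ #: no change
3. e -> o, i -> u / B C0 _: fires at position(s) 8: gzezragurisi
4. f -> v, k -> g, p -> b, s -> z, t -> d / V _ V: fires at position(s) 11: gzezragurizi
surface: gzezragurizi
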